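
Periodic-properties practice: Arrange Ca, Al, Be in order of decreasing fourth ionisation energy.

Be, Al, Ca

IE_4 is the cost of taking one more electron from the +3 cation: Ca³⁺ is already 1 electron into the core; Al³⁺ is the bare [Ne] core; Be³⁺ is already 1 electron into the core.
All of these are removing an electron from a noble-gas core or deeper; the smaller core (lower principal quantum number) is held far more tightly, and within a period the higher nuclear charge binds the same core more tightly.
Approximate IE_4 values (kJ/mol): Ca 6491, Al 11577, Be 21007.
Putting it together, IE_4: Ca < Al < Be.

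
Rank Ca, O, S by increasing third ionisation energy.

After 2 electrons have been removed, what remains? Ca²⁺ is the bare [Ar] core; O²⁺ still has 4 valence electrons; S²⁺ still has 4 valence electrons.
Usually core removal costs more than valence removal, but here the competition is close: a tightly held n=2 valence electron can cost more to remove than an n=3 core electron, so the actual values have to decide it.
Valence configurations: O²⁺ [He]2s²2p², S²⁺ [Ne]3s²3p².
The numbers (kJ/mol): Ca 4912, O 5300, S 3357.
So the third ionization energies run S < Ca < O.

S, Ca, O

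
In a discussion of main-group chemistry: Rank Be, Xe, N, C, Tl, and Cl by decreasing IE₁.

Be is in period 2, group 2; C is in period 2, group 14; N is in period 2, group 15; Cl is in period 3, group 17; Xe is in period 5, group 18; Tl is in period 6, group 13.
IE₁ increases left→right with effective nuclear charge and decreases top→bottom as the valence shell moves farther out.
Here both period and group differ, so the two effects have to be weighed against each other.
Be > Tl: the two effects oppose for this pair; the down-group effect wins (900 vs 589 kJ/mol).
C > Be: C lies to the right of Be in period 2, so the across-period effect alone puts C higher.
Xe > C: period and group pull opposite ways; the across-period shift dominates (1170 vs 1086 kJ/mol).
Cl > Xe: period and group pull opposite ways; the down-group shift dominates (1251 vs 1170 kJ/mol).
N > Cl: the two effects oppose for this pair; the down-group effect wins (1402 vs 1251 kJ/mol).
Approximate values (kJ/mol): Be 900, C 1086, N 1402, Cl 1251, Xe 1170, Tl 589.
So from highest to lowest: N > Cl > Xe > C > Be > Tl.

N > Cl > Xe > C > Be > Tl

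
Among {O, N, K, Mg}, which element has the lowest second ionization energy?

Consider each +1 ion: O⁺ still has 5 valence electrons; N⁺ still has 4 valence electrons; K⁺ is the bare [Ar] core; Mg⁺ still has 1 valence electron.
Usually core removal costs more than valence removal, but here the competition is close: a tightly held n=2 valence electron can cost more to remove than an n=3 core electron, so the actual values have to decide it.
Valence configurations: O⁺ [He]2s²2p³, N⁺ [He]2s²2p², Mg⁺ [Ne]3s¹.
Approximate IE_2 values (kJ/mol): O 3388, N 2856, K 3052, Mg 1451.
So the second ionization energies run Mg < N < K < O.

Mg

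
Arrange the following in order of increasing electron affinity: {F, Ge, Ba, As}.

F is in period 2, group 17; Ge is in period 4, group 14; As is in period 4, group 15; Ba is in period 6, group 2.
Adding an electron releases more energy for atoms nearer the top right (short of the noble gases).
Here both period and group differ, so the two effects have to be weighed against each other.
As > Ba: both effects reinforce here, so As is clearly the higher of the two.
Ge > As: this pair runs against the simple trend — see the exception note.
F > Ge: both effects reinforce here, so F is clearly the higher of the two.
Note the exception: Ge has a higher electron affinity than As, contrary to the simple trend — adding an electron to As's half-filled 4p³ is unfavourable, so Ge (4p²) has the more exothermic EA.
Approximate values (kJ/mol): F 328, Ge 119, As 78, Ba 14.
So from lowest to highest: Ba < As < Ge < F.

Ba, As, Ge, F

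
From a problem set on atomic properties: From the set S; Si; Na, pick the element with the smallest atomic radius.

Across a period the added protons contract the valence shell; down a group each new principal shell makes the atom larger.
All lie in period 3, so atomic radius increases right to left.
The smallest atomic radius among these belongs to S.

S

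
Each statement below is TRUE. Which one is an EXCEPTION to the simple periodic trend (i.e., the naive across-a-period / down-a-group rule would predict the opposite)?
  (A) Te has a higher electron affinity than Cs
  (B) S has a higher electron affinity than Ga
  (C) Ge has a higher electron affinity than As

(C)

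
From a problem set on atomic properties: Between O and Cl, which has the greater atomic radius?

O is in period 2, group 16; Cl is in period 3, group 17.
Across a period the added protons contract the valence shell; down a group each new principal shell makes the atom larger.
A diagonal step moves right (one effect) and down (the opposite effect) at once.
Cl > O: the two effects oppose for this pair; the down-group effect wins (99 vs 63 pm).
Tabulated atomic radius (pm): O 63, Cl 99.
So Cl has the greater atomic radius (Cl > O).

Cl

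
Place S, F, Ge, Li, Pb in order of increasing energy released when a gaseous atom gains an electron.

Li is in period 2, group 1; F is in period 2, group 17; S is in period 3, group 16; Ge is in period 4, group 14; Pb is in period 6, group 14.
Atoms with high Z_eff and room in the valence shell (especially the halogens) have the most exothermic electron affinities.
Here both period and group differ, so the two effects have to be weighed against each other.
Li > Pb: period and group pull opposite ways; the down-group shift dominates (60 vs 35 kJ/mol).
Ge > Li: period and group pull opposite ways; the across-period shift dominates (119 vs 60 kJ/mol).
S > Ge: relative to Ge, both the across-period and down-group shifts push S's electron affinity up.
F > S: both effects reinforce here, so F is clearly the higher of the two.
For reference (kJ/mol): Li 60, F 328, S 200, Ge 119, Pb 35.
So from lowest to highest: Pb < Li < Ge < S < F.

Pb < Li < Ge < S < F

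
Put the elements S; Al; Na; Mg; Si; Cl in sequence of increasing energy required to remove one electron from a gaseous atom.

Na is in period 3, group 1; Mg is in period 3, group 2; Al is in period 3, group 13; Si is in period 3, group 14; S is in period 3, group 16; Cl is in period 3, group 17.
Across a period the outer electron is held more tightly (higher IE₁); down a group it sits in a higher shell, more shielded, and comes off more easily.
All lie in period 3; the across-period trend (first ionization energy increases left to right) applies, with the exception below.
Note the exception: Mg has a higher first ionization energy than Al, contrary to the simple trend — Al's single 3p electron is easier to remove than one from Mg's filled 3s².
For reference (kJ/mol): Na 496, Mg 738, Al 578, Si 786, S 1000, Cl 1251.
So from lowest to highest: Na < Al < Mg < Si < S < Cl.

Na < Al < Mg < Si < S < Cl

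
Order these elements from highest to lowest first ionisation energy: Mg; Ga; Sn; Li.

Mg > Sn > Ga > Li

Removing the outermost electron gets harder across a period and easier down a group.
A diagonal step moves right (one effect) and down (the opposite effect) at once.
Ga > Li: the two effects oppose for this pair; the across-period effect wins (579 vs 520 kJ/mol).
Sn > Ga: period and group pull opposite ways; the across-period shift dominates (709 vs 579 kJ/mol).
Mg > Sn: period and group pull opposite ways; the down-group shift dominates (738 vs 709 kJ/mol).
Tabulated first ionization energy (kJ/mol): Li 520, Mg 738, Ga 579, Sn 709.
So from highest to lowest: Mg > Sn > Ga > Li.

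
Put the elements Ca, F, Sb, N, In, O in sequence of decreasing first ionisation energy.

N is in period 2, group 15; O is in period 2, group 16; F is in period 2, group 17; Ca is in period 4, group 2; In is in period 5, group 13; Sb is in period 5, group 15.
Across a period the outer electron is held more tightly (higher IE₁); down a group it sits in a higher shell, more shielded, and comes off more easily.
These span different periods and groups, so the two trends combine.
Ca > In: period and group pull opposite ways; the down-group shift dominates (590 vs 558 kJ/mol).
Sb > Ca: period and group pull opposite ways; the across-period shift dominates (831 vs 590 kJ/mol).
O > Sb: both effects reinforce here, so O is clearly the higher of the two.
N > O: this pair runs against the simple trend — see the exception note.
F > N: both are in period 2; the period trend gives F the larger value.
Note the exception: N has a higher first ionization energy than O, contrary to the simple trend — pairing an electron in O's 2p⁴ costs repulsion energy, so O ionizes more easily than half-filled N (2p³).
For reference (kJ/mol): N 1402, O 1314, F 1681, Ca 590, In 558, Sb 831.
So from highest to lowest: F > N > O > Sb > Ca > In.

F, N, O, Sb, Ca, In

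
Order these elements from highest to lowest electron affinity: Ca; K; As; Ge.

Electron affinity generally becomes more exothermic across a period toward the halogens and less exothermic down a group.
All lie in period 4; the across-period trend (electron affinity increases left to right) applies, with the exception below.
Note the exception: K has a higher electron affinity than Ca, contrary to the simple trend — adding an electron to Ca (ns²) has to open a new, higher-energy np subshell, which is unfavourable.
Note the exception: Ge has a higher electron affinity than As, contrary to the simple trend — adding an electron to As's half-filled 4p³ is unfavourable, so Ge (4p²) has the more exothermic EA.
Tabulated electron affinity (kJ/mol): K 48, Ca 2, Ge 119, As 78.
So from highest to lowest: Ge > As > K > Ca.

Ge, As, K, Ca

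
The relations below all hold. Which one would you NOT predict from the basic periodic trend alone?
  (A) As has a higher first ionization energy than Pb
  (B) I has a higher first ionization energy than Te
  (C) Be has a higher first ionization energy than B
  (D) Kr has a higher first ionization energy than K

The general trend: first ionization energy increases across a period and decreases down a group.
(A) As (period 4, group 15) vs Pb (period 6, group 14): the stated order agrees with the simple trend.
(B) I (period 5, group 17) vs Te (period 5, group 16): the stated order agrees with the simple trend.
(C) Be (period 2, group 2) vs B (period 2, group 13): the stated order contradicts the simple trend.
(D) Kr (period 4, group 18) vs K (period 4, group 1): the stated order agrees with the simple trend.
The exception is (C): removing B's lone 2p electron is easier than breaking Be's filled 2s².

(C)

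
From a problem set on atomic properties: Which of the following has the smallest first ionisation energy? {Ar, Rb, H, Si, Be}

Rb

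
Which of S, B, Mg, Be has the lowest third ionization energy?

The third ionization energy removes an electron from the +2 ion. For each element: S²⁺ still has 4 valence electrons; B²⁺ still has 1 valence electron; Mg²⁺ is the bare [Ne] core; Be²⁺ is the bare [He] core.
Pulling an electron out of a noble-gas core costs far more than removing a remaining valence electron, so Mg and Be sit at the high end of IE_3.
Valence configurations: S²⁺ [Ne]3s²3p², B²⁺ [He]2s¹.
The numbers (kJ/mol): S 3357, B 3660, Mg 7733, Be 14849.
Overall IE_3 order: S < B < Mg < Be.

S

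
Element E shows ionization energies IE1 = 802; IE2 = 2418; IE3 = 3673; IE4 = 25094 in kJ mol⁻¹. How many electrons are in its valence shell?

3

Look for the largest jump between consecutive ionization energies: IE4/IE3 ≈ 6.8, far larger than any earlier ratio.
That jump marks the point where a core electron is being removed. So the atom has 3 valence electrons.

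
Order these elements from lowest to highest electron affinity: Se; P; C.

C is in period 2, group 14; P is in period 3, group 15; Se is in period 4, group 16.
Adding an electron releases more energy for atoms nearer the top right (short of the noble gases).
These sit on a diagonal, where the across-period and down-group effects partly cancel.
C > P: period and group pull opposite ways; the down-group shift dominates (122 vs 72 kJ/mol).
Se > C: period and group pull opposite ways; the across-period shift dominates (195 vs 122 kJ/mol).
Approximate values (kJ/mol): C 122, P 72, Se 195.
So from lowest to highest: P < C < Se.

P < C < Se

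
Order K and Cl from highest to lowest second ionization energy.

K > Cl

IE_2 is the cost of taking one more electron from the +1 cation: K⁺ is the bare [Ar] core; Cl⁺ still has 6 valence electrons.
Pulling an electron out of a noble-gas core costs far more than removing a remaining valence electron, so K sits at the high end of IE_2.
The numbers (kJ/mol): K 3052, Cl 2298.
Hence IE_2: Cl < K.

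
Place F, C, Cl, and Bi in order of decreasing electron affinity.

Cl > F > C > Bi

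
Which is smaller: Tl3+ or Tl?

Forming Tl3+ removes 3 electrons from Tl. Fewer electrons for the same nuclear charge means less shielding and a higher Z_eff on the remaining electrons, and for main-group metals the entire outer shell is lost.
A cation is smaller than its parent atom: Tl3+ < Tl.

Tl3+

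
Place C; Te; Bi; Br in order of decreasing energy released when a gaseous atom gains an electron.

C is in period 2, group 14; Br is in period 4, group 17; Te is in period 5, group 16; Bi is in period 6, group 15.
Electron affinity generally becomes more exothermic across a period toward the halogens and less exothermic down a group.
Neither a single period nor a single group — weigh both effects.
C > Bi: the two effects oppose for this pair; the down-group effect wins (122 vs 91 kJ/mol).
Te > C: period and group pull opposite ways; the across-period shift dominates (190 vs 122 kJ/mol).
Br > Te: both effects reinforce here, so Br is clearly the higher of the two.
Approximate values (kJ/mol): C 122, Br 325, Te 190, Bi 91.
So from highest to lowest: Br > Te > C > Bi.

Br > Te > C > Bi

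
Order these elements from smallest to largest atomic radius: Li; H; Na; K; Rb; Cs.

H < Li < Na < K < Rb < Cs

Radius decreases left→right (rising Z_eff, same n) and increases top→bottom (higher n).
All are in group 1, so atomic radius increases down the group.
So from smallest to largest: H < Li < Na < K < Rb < Cs.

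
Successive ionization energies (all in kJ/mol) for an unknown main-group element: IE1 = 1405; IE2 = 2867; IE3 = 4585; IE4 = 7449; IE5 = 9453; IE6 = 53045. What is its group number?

Group 15

Look for the largest jump between consecutive ionization energies: IE6/IE5 ≈ 5.6, far larger than any earlier ratio.
That jump marks the point where a core electron is being removed. So the atom has 5 valence electrons.
A main-group element with 5 valence electrons is in group 15.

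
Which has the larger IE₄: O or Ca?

After 3 electrons have been removed, what remains? O³⁺ still has 3 valence electrons; Ca³⁺ is already 1 electron into the core.
Usually core removal costs more than valence removal, but here the competition is close: a tightly held n=2 valence electron can cost more to remove than an n=3 core electron, so the actual values have to decide it.
Approximate IE_4 values (kJ/mol): O 7469, Ca 6491.
So the fourth ionization energies run Ca < O.

O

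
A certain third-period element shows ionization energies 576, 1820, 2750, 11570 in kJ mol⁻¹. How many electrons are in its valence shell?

3

Look for the largest jump between consecutive ionization energies: IE4/IE3 ≈ 4.2, far larger than any earlier ratio.
That jump marks the point where a core electron is being removed. So the atom has 3 valence electrons.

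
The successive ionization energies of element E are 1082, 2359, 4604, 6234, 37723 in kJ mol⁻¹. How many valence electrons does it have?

4

Look for the largest jump between consecutive ionization energies: IE5/IE4 ≈ 6.1, far larger than any earlier ratio.
That jump marks the point where a core electron is being removed. So the atom has 4 valence electrons.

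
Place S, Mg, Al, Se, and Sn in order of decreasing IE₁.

Mg is in period 3, group 2; Al is in period 3, group 13; S is in period 3, group 16; Se is in period 4, group 16; Sn is in period 5, group 14.
IE₁ increases left→right with effective nuclear charge and decreases top→bottom as the valence shell moves farther out.
These span different periods and groups, so the two trends combine.
Sn > Al: the two effects oppose for this pair; the across-period effect wins (709 vs 578 kJ/mol).
Mg > Sn: the two effects oppose for this pair; the down-group effect wins (738 vs 709 kJ/mol).
Se > Mg: period and group pull opposite ways; the across-period shift dominates (941 vs 738 kJ/mol).
S > Se: they share group 16; the group trend gives S the larger value.
Note the exception: Mg has a higher first ionization energy than Al, contrary to the simple trend — Al's single 3p electron is easier to remove than one from Mg's filled 3s².
Approximate values (kJ/mol): Mg 738, Al 578, S 1000, Se 941, Sn 709.
So from highest to lowest: S > Se > Mg > Sn > Al.

S, Se, Mg, Sn, Al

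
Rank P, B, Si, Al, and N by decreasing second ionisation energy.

N > B > P > Al > Si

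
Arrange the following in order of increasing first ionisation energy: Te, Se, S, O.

Te < Se < S < O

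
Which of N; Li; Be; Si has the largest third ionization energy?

Be

Consider each +2 ion: N²⁺ still has 3 valence electrons; Li²⁺ is already 1 electron into the core; Be²⁺ is the bare [He] core; Si²⁺ still has 2 valence electrons.
Core electrons are held far more tightly than valence electrons, so Li and Be top the IE_3 order.
Valence configurations: N²⁺ [He]2s²2p¹, Si²⁺ [Ne]3s².
Tabulated IE_3 (kJ/mol): N 4578, Li 11815, Be 14849, Si 3232.
Putting it together, IE_3: Si < N < Li < Be.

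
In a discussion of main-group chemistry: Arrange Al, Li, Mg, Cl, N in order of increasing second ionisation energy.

IE_2 is the cost of taking one more electron from the +1 cation: Al⁺ still has 2 valence electrons; Li⁺ is the bare [He] core; Mg⁺ still has 1 valence electron; Cl⁺ still has 6 valence electrons; N⁺ still has 4 valence electrons.
Pulling an electron out of a noble-gas core costs far more than removing a remaining valence electron, so Li sits at the high end of IE_2.
Valence configurations: Al⁺ [Ne]3s², Mg⁺ [Ne]3s¹, Cl⁺ [Ne]3s²3p⁴, N⁺ [He]2s²2p².
The numbers (kJ/mol): Al 1817, Li 7298, Mg 1451, Cl 2298, N 2856.
So the second ionization energies run Mg < Al < Cl < N < Li.

Mg < Al < Cl < N < Li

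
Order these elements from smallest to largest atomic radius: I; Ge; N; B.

B is in period 2, group 13; N is in period 2, group 15; Ge is in period 4, group 14; I is in period 5, group 17.
Across a period the added protons contract the valence shell; down a group each new principal shell makes the atom larger.
Here both period and group differ, so the two effects have to be weighed against each other.
B > N: B lies to the left of N in period 2, so the across-period effect alone puts B larger.
Ge > B: period and group pull opposite ways; the down-group shift dominates (121 vs 85 pm).
I > Ge: the two effects oppose for this pair; the down-group effect wins (133 vs 121 pm).
Approximate values (pm): B 85, N 71, Ge 121, I 133.
So from smallest to largest: N < B < Ge < I.

N < B < Ge < I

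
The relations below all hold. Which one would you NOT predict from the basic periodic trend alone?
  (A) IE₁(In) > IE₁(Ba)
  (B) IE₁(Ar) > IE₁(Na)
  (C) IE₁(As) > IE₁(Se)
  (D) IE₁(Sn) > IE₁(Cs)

(C)

The general trend: first ionisation energy increases across a period and decreases down a group.
(A) In (period 5, group 13) vs Ba (period 6, group 2): the stated order agrees with the simple trend.
(B) Ar (period 3, group 18) vs Na (period 3, group 1): the stated order agrees with the simple trend.
(C) As (period 4, group 15) vs Se (period 4, group 16): the stated order contradicts the simple trend.
(D) Sn (period 5, group 14) vs Cs (period 6, group 1): the stated order agrees with the simple trend.
The exception is (C): Se (4p⁴) ionizes more easily than half-filled As (4p³).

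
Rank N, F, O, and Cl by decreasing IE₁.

F > N > O > Cl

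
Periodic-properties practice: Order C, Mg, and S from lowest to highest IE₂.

Mg, S, C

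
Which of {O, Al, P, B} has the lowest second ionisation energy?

After 1 electron has been removed, what remains? O⁺ still has 5 valence electrons; Al⁺ still has 2 valence electrons; P⁺ still has 4 valence electrons; B⁺ still has 2 valence electrons.
All are still removing valence electrons, so compare the +1 ions as you would atoms: IE_2 generally rises across a period (higher Z_eff) and falls down a group (larger shell), subject to the usual subshell exceptions.
Valence configurations: O⁺ [He]2s²2p³, Al⁺ [Ne]3s², P⁺ [Ne]3s²3p², B⁺ [He]2s².
The numbers (kJ/mol): O 3388, Al 1817, P 1907, B 2427.
So the second ionization energies run Al < P < B < O.

Al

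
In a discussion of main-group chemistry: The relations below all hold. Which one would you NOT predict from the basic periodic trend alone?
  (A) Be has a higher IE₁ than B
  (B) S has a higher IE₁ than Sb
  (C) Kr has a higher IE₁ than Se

The general trend: IE₁ increases across a period and decreases down a group.
(A) Be (period 2, group 2) vs B (period 2, group 13): the stated order contradicts the simple trend.
(B) S (period 3, group 16) vs Sb (period 5, group 15): the stated order agrees with the simple trend.
(C) Kr (period 4, group 18) vs Se (period 4, group 16): the stated order agrees with the simple trend.
The exception is (A): removing B's lone 2p electron is easier than breaking Be's filled 2s².

(A)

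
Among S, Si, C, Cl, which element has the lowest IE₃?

Si

After 2 electrons have been removed, what remains? S²⁺ still has 4 valence electrons; Si²⁺ still has 2 valence electrons; C²⁺ still has 2 valence electrons; Cl²⁺ still has 5 valence electrons.
All are still removing valence electrons, so compare the +2 ions as you would atoms: IE_3 generally rises across a period (higher Z_eff) and falls down a group (larger shell), subject to the usual subshell exceptions.
Valence configurations: S²⁺ [Ne]3s²3p², Si²⁺ [Ne]3s², C²⁺ [He]2s², Cl²⁺ [Ne]3s²3p³.
The numbers (kJ/mol): S 3357, Si 3232, C 4620, Cl 3822.
Hence IE_3: Si < S < Cl < C.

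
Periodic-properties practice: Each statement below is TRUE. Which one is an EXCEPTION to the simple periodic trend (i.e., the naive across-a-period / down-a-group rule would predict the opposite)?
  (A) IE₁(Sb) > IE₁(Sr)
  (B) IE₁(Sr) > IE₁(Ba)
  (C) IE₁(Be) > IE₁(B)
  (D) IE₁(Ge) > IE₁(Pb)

(C)

The general trend: first ionisation energy increases across a period and decreases down a group.
(A) Sb (period 5, group 15) vs Sr (period 5, group 2): the stated order agrees with the simple trend.
(B) Sr (period 5, group 2) vs Ba (period 6, group 2): the stated order agrees with the simple trend.
(C) Be (period 2, group 2) vs B (period 2, group 13): the stated order contradicts the simple trend.
(D) Ge (period 4, group 14) vs Pb (period 6, group 14): the stated order agrees with the simple trend.
The exception is (C): removing B's lone 2p electron is easier than breaking Be's filled 2s².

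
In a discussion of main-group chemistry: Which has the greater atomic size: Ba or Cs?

Across a period the added protons contract the valence shell; down a group each new principal shell makes the atom larger.
All lie in period 6, so atomic radius increases right to left.
So Cs has the greater atomic size (Cs > Ba).

Cs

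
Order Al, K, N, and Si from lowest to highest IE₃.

Al, Si, K, N

IE_3 is the cost of taking one more electron from the +2 cation: Al²⁺ still has 1 valence electron; K²⁺ is already 1 electron into the core; N²⁺ still has 3 valence electrons; Si²⁺ still has 2 valence electrons.
Usually core removal costs more than valence removal, but here the competition is close: a tightly held n=2 valence electron can cost more to remove than an n=3 core electron, so the actual values have to decide it.
Valence configurations: Al²⁺ [Ne]3s¹, N²⁺ [He]2s²2p¹, Si²⁺ [Ne]3s².
The numbers (kJ/mol): Al 2745, K 4420, N 4578, Si 3232.
So the third ionization energies run Al < Si < K < N.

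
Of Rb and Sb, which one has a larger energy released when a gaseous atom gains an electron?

Electron affinity generally becomes more exothermic across a period toward the halogens and less exothermic down a group.
All lie in period 5, so electron affinity increases left to right.
So Sb has the larger energy released when a gaseous atom gains an electron (Sb > Rb).

Sb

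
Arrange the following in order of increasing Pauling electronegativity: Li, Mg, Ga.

Li is in period 2, group 1; Mg is in period 3, group 2; Ga is in period 4, group 13.
Smaller atoms with higher effective nuclear charge are more electronegative.
These sit on a diagonal, where the across-period and down-group effects partly cancel.
Mg > Li: the two effects oppose for this pair; the across-period effect wins (1.31 vs 0.98).
Ga > Mg: the two effects oppose for this pair; the across-period effect wins (1.81 vs 1.31).
For reference (Pauling): Li 0.98, Mg 1.31, Ga 1.81.
So from lowest to highest: Li < Mg < Ga.

Li < Mg < Ga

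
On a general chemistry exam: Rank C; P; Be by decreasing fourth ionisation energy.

IE_4 is the cost of taking one more electron from the +3 cation: C³⁺ still has 1 valence electron; P³⁺ still has 2 valence electrons; Be³⁺ is already 1 electron into the core.
Core electrons are held far more tightly than valence electrons, so Be tops the IE_4 order.
Valence configurations: C³⁺ [He]2s¹, P³⁺ [Ne]3s².
Tabulated IE_4 (kJ/mol): C 6223, P 4964, Be 21007.
Overall IE_4 order: P < C < Be.

Be > C > P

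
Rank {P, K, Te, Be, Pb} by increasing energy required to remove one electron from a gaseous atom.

K < Pb < Te < Be < P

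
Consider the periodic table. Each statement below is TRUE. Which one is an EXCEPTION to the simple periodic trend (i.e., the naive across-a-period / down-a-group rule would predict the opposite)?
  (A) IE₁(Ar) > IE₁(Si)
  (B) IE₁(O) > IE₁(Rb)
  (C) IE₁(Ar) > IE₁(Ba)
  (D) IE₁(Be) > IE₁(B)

(D)

The general trend: first ionization energy increases across a period and decreases down a group.
(A) Ar (period 3, group 18) vs Si (period 3, group 14): the stated order agrees with the simple trend.
(B) O (period 2, group 16) vs Rb (period 5, group 1): the stated order agrees with the simple trend.
(C) Ar (period 3, group 18) vs Ba (period 6, group 2): the stated order agrees with the simple trend.
(D) Be (period 2, group 2) vs B (period 2, group 13): the stated order contradicts the simple trend.
The exception is (D): removing B's lone 2p electron is easier than breaking Be's filled 2s².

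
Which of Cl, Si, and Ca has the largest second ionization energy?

Cl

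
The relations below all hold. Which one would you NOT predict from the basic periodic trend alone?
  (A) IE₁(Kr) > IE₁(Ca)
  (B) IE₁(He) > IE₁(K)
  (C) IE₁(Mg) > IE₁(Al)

(C)

The general trend: first ionization energy increases across a period and decreases down a group.
(A) Kr (period 4, group 18) vs Ca (period 4, group 2): the stated order agrees with the simple trend.
(B) He (period 1, group 18) vs K (period 4, group 1): the stated order agrees with the simple trend.
(C) Mg (period 3, group 2) vs Al (period 3, group 13): the stated order contradicts the simple trend.
The exception is (C): Al's single 3p electron is easier to remove than one from Mg's filled 3s².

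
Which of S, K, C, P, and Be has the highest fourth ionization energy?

Be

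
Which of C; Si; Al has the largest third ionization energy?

IE_3 is the cost of taking one more electron from the +2 cation: C²⁺ still has 2 valence electrons; Si²⁺ still has 2 valence electrons; Al²⁺ still has 1 valence electron.
All are still removing valence electrons, so compare the +2 ions as you would atoms: IE_3 generally rises across a period (higher Z_eff) and falls down a group (larger shell), subject to the usual subshell exceptions.
Valence configurations: C²⁺ [He]2s², Si²⁺ [Ne]3s², Al²⁺ [Ne]3s¹.
Approximate IE_3 values (kJ/mol): C 4620, Si 3232, Al 2745.
Overall IE_3 order: Al < Si < C.

C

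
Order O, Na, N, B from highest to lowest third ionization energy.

Na, O, N, B

After 2 electrons have been removed, what remains? O²⁺ still has 4 valence electrons; Na²⁺ is already 1 electron into the core; N²⁺ still has 3 valence electrons; B²⁺ still has 1 valence electron.
Core electrons are held far more tightly than valence electrons, so Na tops the IE_3 order.
Valence configurations: O²⁺ [He]2s²2p², N²⁺ [He]2s²2p¹, B²⁺ [He]2s¹.
Tabulated IE_3 (kJ/mol): O 5300, Na 6910, N 4578, B 3660.
So the third ionization energies run B < N < O < Na.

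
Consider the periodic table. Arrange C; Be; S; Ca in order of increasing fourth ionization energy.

S, C, Ca, Be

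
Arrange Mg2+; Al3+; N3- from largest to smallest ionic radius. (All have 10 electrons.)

N3-, Mg2+, Al3+

All of these have 10 electrons, so size is governed by nuclear charge alone: the more protons, the stronger the pull on the same electron cloud, and the smaller the ion.
Nuclear charges: Al3+ (Z=13), Mg2+ (Z=12), N3- (Z=7).
Largest to smallest: N3- > Mg2+ > Al3+.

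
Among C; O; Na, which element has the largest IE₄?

Na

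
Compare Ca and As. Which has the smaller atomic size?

As

Ca is in period 4, group 2; As is in period 4, group 15.
Radius decreases left→right (rising Z_eff, same n) and increases top→bottom (higher n).
All lie in period 4, so atomic radius increases right to left.
So As has the smaller atomic size (As < Ca).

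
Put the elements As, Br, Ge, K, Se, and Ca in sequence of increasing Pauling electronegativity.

K is in period 4, group 1; Ca is in period 4, group 2; Ge is in period 4, group 14; As is in period 4, group 15; Se is in period 4, group 16; Br is in period 4, group 17.
Electronegativity increases across a period and decreases down a group, tracking effective nuclear charge and atomic size.
All lie in period 4, so electronegativity increases left to right.
So from lowest to highest: K < Ca < Ge < As < Se < Br.

K < Ca < Ge < As < Se < Br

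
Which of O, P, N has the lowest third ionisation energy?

P

Consider each +2 ion: O²⁺ still has 4 valence electrons; P²⁺ still has 3 valence electrons; N²⁺ still has 3 valence electrons.
All are still removing valence electrons, so compare the +2 ions as you would atoms: IE_3 generally rises across a period (higher Z_eff) and falls down a group (larger shell), subject to the usual subshell exceptions.
Valence configurations: O²⁺ [He]2s²2p², P²⁺ [Ne]3s²3p¹, N²⁺ [He]2s²2p¹.
The numbers (kJ/mol): O 5300, P 2914, N 4578.
So the third ionization energies run P < N < O.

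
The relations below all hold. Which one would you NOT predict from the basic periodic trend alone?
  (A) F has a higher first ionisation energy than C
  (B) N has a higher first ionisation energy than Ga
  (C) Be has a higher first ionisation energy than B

(C)

The general trend: first ionisation energy increases across a period and decreases down a group.
(A) F (period 2, group 17) vs C (period 2, group 14): the stated order agrees with the simple trend.
(B) N (period 2, group 15) vs Ga (period 4, group 13): the stated order agrees with the simple trend.
(C) Be (period 2, group 2) vs B (period 2, group 13): the stated order contradicts the simple trend.
The exception is (C): removing B's lone 2p electron is easier than breaking Be's filled 2s².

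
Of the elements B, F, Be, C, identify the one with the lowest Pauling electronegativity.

Be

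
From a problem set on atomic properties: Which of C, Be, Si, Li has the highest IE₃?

Be

After 2 electrons have been removed, what remains? C²⁺ still has 2 valence electrons; Be²⁺ is the bare [He] core; Si²⁺ still has 2 valence electrons; Li²⁺ is already 1 electron into the core.
Pulling an electron out of a noble-gas core costs far more than removing a remaining valence electron, so Li and Be sit at the high end of IE_3.
Valence configurations: C²⁺ [He]2s², Si²⁺ [Ne]3s².
Tabulated IE_3 (kJ/mol): C 4620, Be 14849, Si 3232, Li 11815.
Putting it together, IE_3: Si < C < Li < Be.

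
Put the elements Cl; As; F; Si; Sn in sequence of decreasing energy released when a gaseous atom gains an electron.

Electron affinity generally becomes more exothermic across a period toward the halogens and less exothermic down a group.
These span different periods and groups, so the two trends combine.
Sn > As: this pair runs against the simple trend — see the exception note.
Si > Sn: they share group 14; the group trend gives Si the larger value.
F > Si: relative to Si, both the across-period and down-group shifts push F's electron affinity up.
Cl > F: this pair runs against the simple trend — see the exception note.
Note the exception: Sn has a higher electron affinity than As, contrary to the simple trend — adding an electron to As's half-filled np³ subshell costs electron-pairing energy.
Note the exception: Cl has a higher electron affinity than F, contrary to the simple trend — F's small 2p subshell makes the incoming electron feel strong e⁻–e⁻ repulsion, so Cl actually releases more energy on gaining an electron.
Approximate values (kJ/mol): F 328, Si 134, Cl 349, As 78, Sn 107.
So from highest to lowest: Cl > F > Si > Sn > As.

Cl > F > Si > Sn > As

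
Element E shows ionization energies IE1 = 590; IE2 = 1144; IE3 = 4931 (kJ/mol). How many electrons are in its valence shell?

Look for the largest jump between consecutive ionization energies: IE3/IE2 ≈ 4.3, far larger than any earlier ratio.
That jump marks the point where a core electron is being removed. So the atom has 2 valence electrons.

2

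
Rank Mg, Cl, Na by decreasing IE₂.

IE_2 is the cost of taking one more electron from the +1 cation: Mg⁺ still has 1 valence electron; Cl⁺ still has 6 valence electrons; Na⁺ is the bare [Ne] core.
Pulling an electron out of a noble-gas core costs far more than removing a remaining valence electron, so Na sits at the high end of IE_2.
Valence configurations: Mg⁺ [Ne]3s¹, Cl⁺ [Ne]3s²3p⁴.
The numbers (kJ/mol): Mg 1451, Cl 2298, Na 4562.
Putting it together, IE_2: Mg < Cl < Na.

Na, Cl, Mg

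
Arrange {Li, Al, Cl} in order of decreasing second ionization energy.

After 1 electron has been removed, what remains? Li⁺ is the bare [He] core; Al⁺ still has 2 valence electrons; Cl⁺ still has 6 valence electrons.
Breaking into a closed-shell core is much more expensive than removing a leftover valence electron — Li has the largest IE_2 here.
Valence configurations: Al⁺ [Ne]3s², Cl⁺ [Ne]3s²3p⁴.
Approximate IE_2 values (kJ/mol): Li 7298, Al 1817, Cl 2298.
Putting it together, IE_2: Al < Cl < Li.

Li, Cl, Al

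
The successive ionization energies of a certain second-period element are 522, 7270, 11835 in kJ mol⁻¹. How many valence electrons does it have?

Look for the largest jump between consecutive ionization energies: IE2/IE1 ≈ 13.9, far larger than any earlier ratio.
That jump marks the point where a core electron is being removed. So the atom has 1 valence electron.

1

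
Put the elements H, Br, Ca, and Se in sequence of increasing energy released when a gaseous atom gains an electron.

Ca, H, Se, Br

H is in period 1, group 1; Ca is in period 4, group 2; Se is in period 4, group 16; Br is in period 4, group 17.
EA tends to increase across a period and decrease down a group, though the pattern is less regular than for IE or radius.
Here both period and group differ, so the two effects have to be weighed against each other.
H > Ca: the two effects oppose for this pair; the down-group effect wins (73 vs 2 kJ/mol).
Se > H: period and group pull opposite ways; the across-period shift dominates (195 vs 73 kJ/mol).
Br > Se: both are in period 4; the period trend gives Br the larger value.
Tabulated electron affinity (kJ/mol): H 73, Ca 2, Se 195, Br 325.
So from lowest to highest: Ca < H < Se < Br.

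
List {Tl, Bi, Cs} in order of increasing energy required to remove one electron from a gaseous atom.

Cs < Tl < Bi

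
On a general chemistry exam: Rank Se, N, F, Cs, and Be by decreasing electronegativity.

Electronegativity increases across a period and decreases down a group, tracking effective nuclear charge and atomic size.
These span different periods and groups, so the two trends combine.
Be > Cs: relative to Cs, both the across-period and down-group shifts push Be's electronegativity up.
Se > Be: period and group pull opposite ways; the across-period shift dominates (2.55 vs 1.57).
N > Se: the two effects oppose for this pair; the down-group effect wins (3.04 vs 2.55).
F > N: F lies to the right of N in period 2, so the across-period effect alone puts F higher.
Approximate values (Pauling): Be 1.57, N 3.04, F 3.98, Se 2.55, Cs 0.79.
So from highest to lowest: F > N > Se > Be > Cs.

F > N > Se > Be > Cs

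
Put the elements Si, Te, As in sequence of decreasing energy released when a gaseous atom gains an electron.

Te > Si > As

EA tends to increase across a period and decrease down a group, though the pattern is less regular than for IE or radius.
These sit on a diagonal, where the across-period and down-group effects partly cancel.
Si > As: period and group pull opposite ways; the down-group shift dominates (134 vs 78 kJ/mol).
Te > Si: the two effects oppose for this pair; the across-period effect wins (190 vs 134 kJ/mol).
For reference (kJ/mol): Si 134, As 78, Te 190.
So from highest to lowest: Te > Si > As.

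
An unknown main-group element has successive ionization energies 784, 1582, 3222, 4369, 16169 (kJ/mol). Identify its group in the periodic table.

Group 14

Look for the largest jump between consecutive ionization energies: IE5/IE4 ≈ 3.7, far larger than any earlier ratio.
That jump marks the point where a core electron is being removed. So the atom has 4 valence electrons.
A main-group element with 4 valence electrons is in group 14.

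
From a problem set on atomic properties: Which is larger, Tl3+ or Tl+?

Tl+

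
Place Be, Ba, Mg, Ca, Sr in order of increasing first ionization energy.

Ba, Sr, Ca, Mg, Be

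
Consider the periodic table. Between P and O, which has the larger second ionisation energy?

Consider each +1 ion: P⁺ still has 4 valence electrons; O⁺ still has 5 valence electrons.
All are still removing valence electrons, so compare the +1 ions as you would atoms: IE_2 generally rises across a period (higher Z_eff) and falls down a group (larger shell), subject to the usual subshell exceptions.
Valence configurations: P⁺ [Ne]3s²3p², O⁺ [He]2s²2p³.
The numbers (kJ/mol): P 1907, O 3388.
Overall IE_2 order: P < O.

O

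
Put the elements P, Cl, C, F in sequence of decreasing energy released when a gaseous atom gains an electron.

C is in period 2, group 14; F is in period 2, group 17; P is in period 3, group 15; Cl is in period 3, group 17.
EA tends to increase across a period and decrease down a group, though the pattern is less regular than for IE or radius.
These span different periods and groups, so the two trends combine.
C > P: period and group pull opposite ways; the down-group shift dominates (122 vs 72 kJ/mol).
F > C: F lies to the right of C in period 2, so the across-period effect alone puts F higher.
Cl > F: this pair runs against the simple trend — see the exception note.
Note the exception: Cl has a higher electron affinity than F, contrary to the simple trend — F's small 2p subshell makes the incoming electron feel strong e⁻–e⁻ repulsion, so Cl actually releases more energy on gaining an electron.
For reference (kJ/mol): C 122, F 328, P 72, Cl 349.
So from highest to lowest: Cl > F > C > P.

Cl > F > C > P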